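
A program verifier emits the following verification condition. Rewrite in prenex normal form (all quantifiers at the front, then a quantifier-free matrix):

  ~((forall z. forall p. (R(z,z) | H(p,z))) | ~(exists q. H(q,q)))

Push ¬ through the quantifiers and connectives to reach negation normal form:
  (exists z. exists p. (~R(z,z) & ~H(p,z))) & (exists q. H(q,q))
All bound variables are already distinct, so no renaming is needed.
Pull the quantifiers to the front (each side's bound variable is not free in the other side):
  exists z. exists p. exists q. (~R(z,z) & ~H(p,z) & H(q,q))

exists z. exists p. exists q. (~R(z,z) & ~H(p,z) & H(q,q))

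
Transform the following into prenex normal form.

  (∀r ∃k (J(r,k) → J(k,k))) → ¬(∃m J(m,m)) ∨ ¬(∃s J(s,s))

∃r ∀k ∀m ∀s (J(r,k) ∧ ¬J(k,k) ∨ ¬J(m,m) ∨ ¬J(s,s))

Eliminate → and ↔ using ¬ and ∨.
  ¬(∀r ∃k (¬J(r,k) ∨ J(k,k))) ∨ ¬(∃m J(m,m)) ∨ ¬(∃s J(s,s))
Drive negations inward (¬∀x A ≡ ∃x ¬A, ¬∃x A ≡ ∀x ¬A, De Morgan for ∧/∨):
  (∃r ∀k (J(r,k) ∧ ¬J(k,k))) ∨ (∀m ¬J(m,m)) ∨ (∀s ¬J(s,s))
Pull the quantifiers to the front (each side's bound variable is not free in the other side):
  ∃r ∀k ∀m ∀s (J(r,k) ∧ ¬J(k,k) ∨ ¬J(m,m) ∨ ¬J(s,s))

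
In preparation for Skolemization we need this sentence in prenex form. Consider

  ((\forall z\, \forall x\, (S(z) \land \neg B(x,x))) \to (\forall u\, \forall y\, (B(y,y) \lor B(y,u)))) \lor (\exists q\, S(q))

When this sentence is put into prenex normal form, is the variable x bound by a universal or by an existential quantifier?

existential

Rewrite implications/biconditionals: A → B as ¬A ∨ B.
  \neg (\forall z\, \forall x\, (S(z) \land \neg B(x,x))) \lor (\forall u\, \forall y\, (B(y,y) \lor B(y,u))) \lor (\exists q\, S(q))
Push ¬ through the quantifiers and connectives to reach negation normal form:
  (\exists z\, \exists x\, (\neg S(z) \lor B(x,x))) \lor (\forall u\, \forall y\, (B(y,y) \lor B(y,u))) \lor (\exists q\, S(q))
All bound variables are already distinct, so no renaming is needed.
Pull the quantifiers to the front (each side's bound variable is not free in the other side):
  \exists z\, \exists x\, \forall u\, \forall y\, \exists q\, (\neg S(z) \lor B(x,x) \lor B(y,y) \lor B(y,u) \lor S(q))
The quantifier \forall x sits under an odd number of negations (counting the antecedent side of each →), so it flips to \exists x.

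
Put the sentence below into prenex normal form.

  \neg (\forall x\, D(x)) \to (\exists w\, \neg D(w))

Rewrite implications/biconditionals: A → B as ¬A ∨ B.
  \neg \neg (\forall x\, D(x)) \lor (\exists w\, \neg D(w))
Move each ¬ inward, flipping quantifiers it crosses:
  (\forall x\, D(x)) \lor (\exists w\, \neg D(w))
All bound variables are already distinct, so no renaming is needed.
Finally move all quantifiers to the prefix:
  \forall x\, \exists w\, (D(x) \lor \neg D(w))

\forall x\, \exists w\, (D(x) \lor \neg D(w))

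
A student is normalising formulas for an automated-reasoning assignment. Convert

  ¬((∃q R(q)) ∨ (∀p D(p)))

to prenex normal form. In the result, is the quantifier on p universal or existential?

Drive negations inward (¬∀x A ≡ ∃x ¬A, ¬∃x A ≡ ∀x ¬A, De Morgan for ∧/∨):
  (∀q ¬R(q)) ∧ (∃p ¬D(p))
All bound variables are already distinct, so no renaming is needed.
Finally move all quantifiers to the prefix:
  ∀q ∃p (¬R(q) ∧ ¬D(p))
The quantifier ∀p sits under an odd number of negations, so it flips to ∃p.

existential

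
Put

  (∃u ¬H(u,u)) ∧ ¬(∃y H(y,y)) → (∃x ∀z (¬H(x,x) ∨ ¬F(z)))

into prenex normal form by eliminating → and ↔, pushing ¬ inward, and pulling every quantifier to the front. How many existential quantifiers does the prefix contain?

Rewrite implications/biconditionals: A → B as ¬A ∨ B.
  ¬((∃u ¬H(u,u)) ∧ ¬(∃y H(y,y))) ∨ (∃x ∀z (¬H(x,x) ∨ ¬F(z)))
Drive negations inward (¬∀x A ≡ ∃x ¬A, ¬∃x A ≡ ∀x ¬A, De Morgan for ∧/∨):
  (∀u H(u,u)) ∨ (∃y H(y,y)) ∨ (∃x ∀z (¬H(x,x) ∨ ¬F(z)))
Finally move all quantifiers to the prefix:
  ∀u ∃y ∃x ∀z (H(u,u) ∨ H(y,y) ∨ ¬H(x,x) ∨ ¬F(z))
The prefix is ∀u ∃y ∃x ∀z: 2 universal, 2 existential.

2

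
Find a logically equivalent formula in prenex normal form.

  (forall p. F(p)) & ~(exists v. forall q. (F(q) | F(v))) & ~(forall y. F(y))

forall p. forall v. exists q. exists y. (F(p) & ~F(q) & ~F(v) & ~F(y))

Drive negations inward (¬∀x A ≡ ∃x ¬A, ¬∃x A ≡ ∀x ¬A, De Morgan for ∧/∨):
  (forall p. F(p)) & (forall v. exists q. (~F(q) & ~F(v))) & (exists y. ~F(y))
All bound variables are already distinct, so no renaming is needed.
Extract every quantifier outward, since the variables are now distinct and don't occur free across branches:
  forall p. forall v. exists q. exists y. (F(p) & ~F(q) & ~F(v) & ~F(y))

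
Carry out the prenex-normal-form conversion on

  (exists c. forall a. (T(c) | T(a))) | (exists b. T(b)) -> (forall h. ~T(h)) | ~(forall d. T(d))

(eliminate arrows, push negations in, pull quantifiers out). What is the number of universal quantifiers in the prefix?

First replace A → B with ¬A ∨ B.
  ~((exists c. forall a. (T(c) | T(a))) | (exists b. T(b))) | (forall h. ~T(h)) | ~(forall d. T(d))
Move each ¬ inward, flipping quantifiers it crosses:
  (forall c. exists a. (~T(c) & ~T(a))) & (forall b. ~T(b)) | (forall h. ~T(h)) | (exists d. ~T(d))
Extract every quantifier outward, since the variables are now distinct and don't occur free across branches:
  forall c. exists a. forall b. forall h. exists d. (~T(c) & ~T(a) & ~T(b) | ~T(h) | ~T(d))
The prefix is forall c exists a forall b forall h exists d: 3 universal, 2 existential.

3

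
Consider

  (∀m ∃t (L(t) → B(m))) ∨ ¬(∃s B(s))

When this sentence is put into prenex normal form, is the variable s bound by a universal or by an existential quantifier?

First replace A → B with ¬A ∨ B.
  (∀m ∃t (¬L(t) ∨ B(m))) ∨ ¬(∃s B(s))
Drive negations inward (¬∀x A ≡ ∃x ¬A, ¬∃x A ≡ ∀x ¬A, De Morgan for ∧/∨):
  (∀m ∃t (¬L(t) ∨ B(m))) ∨ (∀s ¬B(s))
Pull the quantifiers to the front (each side's bound variable is not free in the other side):
  ∀m ∃t ∀s (¬L(t) ∨ B(m) ∨ ¬B(s))
The quantifier ∃s sits under an odd number of negations (counting the antecedent side of each →), so it flips to ∀s.

universal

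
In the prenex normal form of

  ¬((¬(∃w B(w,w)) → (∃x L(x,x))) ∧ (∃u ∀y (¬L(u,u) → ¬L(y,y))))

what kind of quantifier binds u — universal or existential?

universal

First replace A → B with ¬A ∨ B.
  ¬((¬¬(∃w B(w,w)) ∨ (∃x L(x,x))) ∧ (∃u ∀y (¬¬L(u,u) ∨ ¬L(y,y))))
Move each ¬ inward, flipping quantifiers it crosses:
  (∀w ¬B(w,w)) ∧ (∀x ¬L(x,x)) ∨ (∀u ∃y (¬L(u,u) ∧ L(y,y)))
All bound variables are already distinct, so no renaming is needed.
Extract every quantifier outward, since the variables are now distinct and don't occur free across branches:
  ∀w ∀x ∀u ∃y (¬B(w,w) ∧ ¬L(x,x) ∨ ¬L(u,u) ∧ L(y,y))
The quantifier ∃u sits under an odd number of negations (counting the antecedent side of each →), so it flips to ∀u.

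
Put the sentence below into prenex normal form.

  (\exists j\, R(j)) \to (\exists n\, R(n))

\forall j\, \exists n\, (\neg R(j) \lor R(n))

First replace A → B with ¬A ∨ B.
  \neg (\exists j\, R(j)) \lor (\exists n\, R(n))
Push ¬ through the quantifiers and connectives to reach negation normal form:
  (\forall j\, \neg R(j)) \lor (\exists n\, R(n))
All bound variables are already distinct, so no renaming is needed.
Extract every quantifier outward, since the variables are now distinct and don't occur free across branches:
  \forall j\, \exists n\, (\neg R(j) \lor R(n))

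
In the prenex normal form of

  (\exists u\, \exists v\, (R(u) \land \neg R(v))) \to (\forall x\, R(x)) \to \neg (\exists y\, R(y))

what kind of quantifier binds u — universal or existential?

First replace A → B with ¬A ∨ B.
  \neg (\exists u\, \exists v\, (R(u) \land \neg R(v))) \lor \neg (\forall x\, R(x)) \lor \neg (\exists y\, R(y))
Drive negations inward (¬∀x A ≡ ∃x ¬A, ¬∃x A ≡ ∀x ¬A, De Morgan for ∧/∨):
  (\forall u\, \forall v\, (\neg R(u) \lor R(v))) \lor (\exists x\, \neg R(x)) \lor (\forall y\, \neg R(y))
Finally move all quantifiers to the prefix:
  \forall u\, \forall v\, \exists x\, \forall y\, (\neg R(u) \lor R(v) \lor \neg R(x) \lor \neg R(y))
The quantifier \exists u sits under an odd number of negations (counting the antecedent side of each →), so it flips to \forall u.

universal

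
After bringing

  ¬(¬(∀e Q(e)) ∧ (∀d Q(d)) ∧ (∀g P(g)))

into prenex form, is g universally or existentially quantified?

Push ¬ through the quantifiers and connectives to reach negation normal form:
  (∀e Q(e)) ∨ (∃d ¬Q(d)) ∨ (∃g ¬P(g))
All bound variables are already distinct, so no renaming is needed.
Finally move all quantifiers to the prefix:
  ∀e ∃d ∃g (Q(e) ∨ ¬Q(d) ∨ ¬P(g))
The quantifier ∀g sits under an odd number of negations, so it flips to ∃g.

existential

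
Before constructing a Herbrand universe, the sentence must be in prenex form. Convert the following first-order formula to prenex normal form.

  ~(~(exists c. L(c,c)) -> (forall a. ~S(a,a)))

Eliminate → and ↔ using ¬ and ∨.
  ~(~~(exists c. L(c,c)) | (forall a. ~S(a,a)))
Move each ¬ inward, flipping quantifiers it crosses:
  (forall c. ~L(c,c)) & (exists a. S(a,a))
All bound variables are already distinct, so no renaming is needed.
Finally move all quantifiers to the prefix:
  forall c. exists a. (~L(c,c) & S(a,a))

forall c. exists a. (~L(c,c) & S(a,a))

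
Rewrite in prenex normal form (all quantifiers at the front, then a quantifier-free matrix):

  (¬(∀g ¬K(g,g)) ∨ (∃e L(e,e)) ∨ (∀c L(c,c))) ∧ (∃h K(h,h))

Drive negations inward (¬∀x A ≡ ∃x ¬A, ¬∃x A ≡ ∀x ¬A, De Morgan for ∧/∨):
  ((∃g K(g,g)) ∨ (∃e L(e,e)) ∨ (∀c L(c,c))) ∧ (∃h K(h,h))
All bound variables are already distinct, so no renaming is needed.
Finally move all quantifiers to the prefix:
  ∃g ∃e ∀c ∃h ((K(g,g) ∨ L(e,e) ∨ L(c,c)) ∧ K(h,h))

∃g ∃e ∀c ∃h ((K(g,g) ∨ L(e,e) ∨ L(c,c)) ∧ K(h,h))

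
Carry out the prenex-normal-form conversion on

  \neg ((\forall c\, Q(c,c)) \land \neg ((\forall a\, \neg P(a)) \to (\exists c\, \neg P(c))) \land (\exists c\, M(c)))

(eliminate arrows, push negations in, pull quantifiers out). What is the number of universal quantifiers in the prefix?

Eliminate → and ↔ using ¬ and ∨.
  \neg ((\forall c\, Q(c,c)) \land \neg (\neg (\forall a\, \neg P(a)) \lor (\exists c\, \neg P(c))) \land (\exists c\, M(c)))
Push ¬ through the quantifiers and connectives to reach negation normal form:
  (\exists c\, \neg Q(c,c)) \lor (\exists a\, P(a)) \lor (\exists c\, \neg P(c)) \lor (\forall c\, \neg M(c))
Rename bound variables to avoid capture: c↦v1, c↦v.
  (\exists c\, \neg Q(c,c)) \lor (\exists a\, P(a)) \lor (\exists v1\, \neg P(v1)) \lor (\forall v\, \neg M(v))
Finally move all quantifiers to the prefix:
  \exists c\, \exists a\, \exists v1\, \forall v\, (\neg Q(c,c) \lor P(a) \lor \neg P(v1) \lor \neg M(v))
The prefix is \exists c \exists a \exists v1 \forall v: 1 universal, 3 existential.

1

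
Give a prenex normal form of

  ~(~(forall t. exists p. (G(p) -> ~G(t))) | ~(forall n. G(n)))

forall t. exists p. forall n. ((~G(p) | ~G(t)) & G(n))

Eliminate → and ↔ using ¬ and ∨.
  ~(~(forall t. exists p. (~G(p) | ~G(t))) | ~(forall n. G(n)))
Push ¬ through the quantifiers and connectives to reach negation normal form:
  (forall t. exists p. (~G(p) | ~G(t))) & (forall n. G(n))
Extract every quantifier outward, since the variables are now distinct and don't occur free across branches:
  forall t. exists p. forall n. ((~G(p) | ~G(t)) & G(n))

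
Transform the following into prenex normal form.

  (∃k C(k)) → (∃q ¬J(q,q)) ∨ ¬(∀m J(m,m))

∀k ∃q ∃m (¬C(k) ∨ ¬J(q,q) ∨ ¬J(m,m))

Eliminate → and ↔ using ¬ and ∨.
  ¬(∃k C(k)) ∨ (∃q ¬J(q,q)) ∨ ¬(∀m J(m,m))
Drive negations inward (¬∀x A ≡ ∃x ¬A, ¬∃x A ≡ ∀x ¬A, De Morgan for ∧/∨):
  (∀k ¬C(k)) ∨ (∃q ¬J(q,q)) ∨ (∃m ¬J(m,m))
All bound variables are already distinct, so no renaming is needed.
Pull the quantifiers to the front (each side's bound variable is not free in the other side):
  ∀k ∃q ∃m (¬C(k) ∨ ¬J(q,q) ∨ ¬J(m,m))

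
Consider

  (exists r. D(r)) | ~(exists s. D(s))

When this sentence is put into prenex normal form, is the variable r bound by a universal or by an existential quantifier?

Drive negations inward (¬∀x A ≡ ∃x ¬A, ¬∃x A ≡ ∀x ¬A, De Morgan for ∧/∨):
  (exists r. D(r)) | (forall s. ~D(s))
All bound variables are already distinct, so no renaming is needed.
Pull the quantifiers to the front (each side's bound variable is not free in the other side):
  exists r. forall s. (D(r) | ~D(s))
The quantifier exists r sits under an even number of negations, so it remains existential.

existential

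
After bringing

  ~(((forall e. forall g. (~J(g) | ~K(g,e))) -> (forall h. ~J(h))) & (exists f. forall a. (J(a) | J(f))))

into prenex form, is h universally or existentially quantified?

existential

Rewrite implications/biconditionals: A → B as ¬A ∨ B.
  ~((~(forall e. forall g. (~J(g) | ~K(g,e))) | (forall h. ~J(h))) & (exists f. forall a. (J(a) | J(f))))
Drive negations inward (¬∀x A ≡ ∃x ¬A, ¬∃x A ≡ ∀x ¬A, De Morgan for ∧/∨):
  (forall e. forall g. (~J(g) | ~K(g,e))) & (exists h. J(h)) | (forall f. exists a. (~J(a) & ~J(f)))
All bound variables are already distinct, so no renaming is needed.
Finally move all quantifiers to the prefix:
  forall e. forall g. exists h. forall f. exists a. ((~J(g) | ~K(g,e)) & J(h) | ~J(a) & ~J(f))
The quantifier forall h sits under an odd number of negations (counting the antecedent side of each →), so it flips to exists h.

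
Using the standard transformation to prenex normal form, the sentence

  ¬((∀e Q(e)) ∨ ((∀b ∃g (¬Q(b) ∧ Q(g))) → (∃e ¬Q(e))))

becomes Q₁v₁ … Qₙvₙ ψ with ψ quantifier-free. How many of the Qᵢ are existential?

Rewrite implications/biconditionals: A → B as ¬A ∨ B.
  ¬((∀e Q(e)) ∨ ¬(∀b ∃g (¬Q(b) ∧ Q(g))) ∨ (∃e ¬Q(e)))
Drive negations inward (¬∀x A ≡ ∃x ¬A, ¬∃x A ≡ ∀x ¬A, De Morgan for ∧/∨):
  (∃e ¬Q(e)) ∧ (∀b ∃g (¬Q(b) ∧ Q(g))) ∧ (∀e Q(e))
Rename bound variables to avoid capture: e↦c.
  (∃e ¬Q(e)) ∧ (∀b ∃g (¬Q(b) ∧ Q(g))) ∧ (∀c Q(c))
Pull the quantifiers to the front (each side's bound variable is not free in the other side):
  ∃e ∀b ∃g ∀c (¬Q(e) ∧ ¬Q(b) ∧ Q(g) ∧ Q(c))
The prefix is ∃e ∀b ∃g ∀c: 2 universal, 2 existential.

2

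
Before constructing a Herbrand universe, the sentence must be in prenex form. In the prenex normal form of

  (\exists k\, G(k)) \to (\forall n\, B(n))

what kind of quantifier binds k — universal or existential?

universal

First replace A → B with ¬A ∨ B.
  \neg (\exists k\, G(k)) \lor (\forall n\, B(n))
Push ¬ through the quantifiers and connectives to reach negation normal form:
  (\forall k\, \neg G(k)) \lor (\forall n\, B(n))
All bound variables are already distinct, so no renaming is needed.
Finally move all quantifiers to the prefix:
  \forall k\, \forall n\, (\neg G(k) \lor B(n))
The quantifier \exists k sits under an odd number of negations (counting the antecedent side of each →), so it flips to \forall k.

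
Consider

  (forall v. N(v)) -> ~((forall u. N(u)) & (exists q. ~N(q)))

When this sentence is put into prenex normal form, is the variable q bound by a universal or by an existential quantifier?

Eliminate → and ↔ using ¬ and ∨.
  ~(forall v. N(v)) | ~((forall u. N(u)) & (exists q. ~N(q)))
Move each ¬ inward, flipping quantifiers it crosses:
  (exists v. ~N(v)) | (exists u. ~N(u)) | (forall q. N(q))
All bound variables are already distinct, so no renaming is needed.
Pull the quantifiers to the front (each side's bound variable is not free in the other side):
  exists v. exists u. forall q. (~N(v) | ~N(u) | N(q))
The quantifier exists q sits under an odd number of negations (counting the antecedent side of each →), so it flips to forall q.

universal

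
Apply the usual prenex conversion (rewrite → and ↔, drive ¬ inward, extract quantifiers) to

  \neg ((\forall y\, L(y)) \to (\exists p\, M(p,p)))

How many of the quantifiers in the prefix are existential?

Rewrite implications/biconditionals: A → B as ¬A ∨ B.
  \neg (\neg (\forall y\, L(y)) \lor (\exists p\, M(p,p)))
Move each ¬ inward, flipping quantifiers it crosses:
  (\forall y\, L(y)) \land (\forall p\, \neg M(p,p))
All bound variables are already distinct, so no renaming is needed.
Pull the quantifiers to the front (each side's bound variable is not free in the other side):
  \forall y\, \forall p\, (L(y) \land \neg M(p,p))
The prefix is \forall y \forall p: 2 universal, 0 existential.

0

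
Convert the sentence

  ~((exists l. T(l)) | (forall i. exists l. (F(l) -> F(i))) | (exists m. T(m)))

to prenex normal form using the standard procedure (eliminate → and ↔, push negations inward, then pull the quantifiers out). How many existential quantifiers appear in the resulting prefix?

First replace A → B with ¬A ∨ B.
  ~((exists l. T(l)) | (forall i. exists l. (~F(l) | F(i))) | (exists m. T(m)))
Move each ¬ inward, flipping quantifiers it crosses:
  (forall l. ~T(l)) & (exists i. forall l. (F(l) & ~F(i))) & (forall m. ~T(m))
Give each quantifier a distinct variable: l↦w1.
  (forall l. ~T(l)) & (exists i. forall w1. (F(w1) & ~F(i))) & (forall m. ~T(m))
Extract every quantifier outward, since the variables are now distinct and don't occur free across branches:
  forall l. exists i. forall w1. forall m. (~T(l) & F(w1) & ~F(i) & ~T(m))
The prefix is forall l exists i forall w1 forall m: 3 universal, 1 existential.

1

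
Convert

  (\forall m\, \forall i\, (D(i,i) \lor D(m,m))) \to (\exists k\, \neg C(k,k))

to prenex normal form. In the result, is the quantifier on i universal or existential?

existential

First replace A → B with ¬A ∨ B.
  \neg (\forall m\, \forall i\, (D(i,i) \lor D(m,m))) \lor (\exists k\, \neg C(k,k))
Drive negations inward (¬∀x A ≡ ∃x ¬A, ¬∃x A ≡ ∀x ¬A, De Morgan for ∧/∨):
  (\exists m\, \exists i\, (\neg D(i,i) \land \neg D(m,m))) \lor (\exists k\, \neg C(k,k))
All bound variables are already distinct, so no renaming is needed.
Extract every quantifier outward, since the variables are now distinct and don't occur free across branches:
  \exists m\, \exists i\, \exists k\, (\neg D(i,i) \land \neg D(m,m) \lor \neg C(k,k))
The quantifier \forall i sits under an odd number of negations (counting the antecedent side of each →), so it flips to \exists i.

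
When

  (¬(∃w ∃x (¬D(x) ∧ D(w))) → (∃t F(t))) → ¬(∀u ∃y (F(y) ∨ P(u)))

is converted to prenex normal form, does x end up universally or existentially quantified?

First replace A → B with ¬A ∨ B.
  ¬(¬¬(∃w ∃x (¬D(x) ∧ D(w))) ∨ (∃t F(t))) ∨ ¬(∀u ∃y (F(y) ∨ P(u)))
Move each ¬ inward, flipping quantifiers it crosses:
  (∀w ∀x (D(x) ∨ ¬D(w))) ∧ (∀t ¬F(t)) ∨ (∃u ∀y (¬F(y) ∧ ¬P(u)))
Extract every quantifier outward, since the variables are now distinct and don't occur free across branches:
  ∀w ∀x ∀t ∃u ∀y ((D(x) ∨ ¬D(w)) ∧ ¬F(t) ∨ ¬F(y) ∧ ¬P(u))
The quantifier ∃x sits under an odd number of negations (counting the antecedent side of each →), so it flips to ∀x.

universal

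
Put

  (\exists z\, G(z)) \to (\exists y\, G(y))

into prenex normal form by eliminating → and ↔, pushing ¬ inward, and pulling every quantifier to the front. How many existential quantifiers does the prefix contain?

Rewrite implications/biconditionals: A → B as ¬A ∨ B.
  \neg (\exists z\, G(z)) \lor (\exists y\, G(y))
Drive negations inward (¬∀x A ≡ ∃x ¬A, ¬∃x A ≡ ∀x ¬A, De Morgan for ∧/∨):
  (\forall z\, \neg G(z)) \lor (\exists y\, G(y))
Extract every quantifier outward, since the variables are now distinct and don't occur free across branches:
  \forall z\, \exists y\, (\neg G(z) \lor G(y))
The prefix is \forall z \exists y: 1 universal, 1 existential.

1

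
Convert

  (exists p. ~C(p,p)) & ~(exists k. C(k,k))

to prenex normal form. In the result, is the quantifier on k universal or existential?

universal

Move each ¬ inward, flipping quantifiers it crosses:
  (exists p. ~C(p,p)) & (forall k. ~C(k,k))
Pull the quantifiers to the front (each side's bound variable is not free in the other side):
  exists p. forall k. (~C(p,p) & ~C(k,k))
The quantifier exists k sits under an odd number of negations, so it flips to forall k.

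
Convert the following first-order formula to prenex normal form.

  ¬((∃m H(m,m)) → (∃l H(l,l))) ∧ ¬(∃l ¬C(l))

Eliminate → and ↔ using ¬ and ∨.
  ¬(¬(∃m H(m,m)) ∨ (∃l H(l,l))) ∧ ¬(∃l ¬C(l))
Move each ¬ inward, flipping quantifiers it crosses:
  (∃m H(m,m)) ∧ (∀l ¬H(l,l)) ∧ (∀l C(l))
Give each quantifier a distinct variable: l↦y.
  (∃m H(m,m)) ∧ (∀l ¬H(l,l)) ∧ (∀y C(y))
Extract every quantifier outward, since the variables are now distinct and don't occur free across branches:
  ∃m ∀l ∀y (H(m,m) ∧ ¬H(l,l) ∧ C(y))

∃m ∀l ∀y (H(m,m) ∧ ¬H(l,l) ∧ C(y))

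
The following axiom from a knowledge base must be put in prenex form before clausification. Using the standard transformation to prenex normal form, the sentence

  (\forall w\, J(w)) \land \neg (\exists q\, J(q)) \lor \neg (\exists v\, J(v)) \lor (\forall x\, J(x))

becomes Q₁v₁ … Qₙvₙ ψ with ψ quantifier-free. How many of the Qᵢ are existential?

Drive negations inward (¬∀x A ≡ ∃x ¬A, ¬∃x A ≡ ∀x ¬A, De Morgan for ∧/∨):
  (\forall w\, J(w)) \land (\forall q\, \neg J(q)) \lor (\forall v\, \neg J(v)) \lor (\forall x\, J(x))
All bound variables are already distinct, so no renaming is needed.
Extract every quantifier outward, since the variables are now distinct and don't occur free across branches:
  \forall w\, \forall q\, \forall v\, \forall x\, (J(w) \land \neg J(q) \lor \neg J(v) \lor J(x))
The prefix is \forall w \forall q \forall v \forall x: 4 universal, 0 existential.

0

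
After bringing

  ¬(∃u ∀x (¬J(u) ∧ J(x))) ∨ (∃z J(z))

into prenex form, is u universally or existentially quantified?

Move each ¬ inward, flipping quantifiers it crosses:
  (∀u ∃x (J(u) ∨ ¬J(x))) ∨ (∃z J(z))
All bound variables are already distinct, so no renaming is needed.
Pull the quantifiers to the front (each side's bound variable is not free in the other side):
  ∀u ∃x ∃z (J(u) ∨ ¬J(x) ∨ J(z))
The quantifier ∃u sits under an odd number of negations, so it flips to ∀u.

universal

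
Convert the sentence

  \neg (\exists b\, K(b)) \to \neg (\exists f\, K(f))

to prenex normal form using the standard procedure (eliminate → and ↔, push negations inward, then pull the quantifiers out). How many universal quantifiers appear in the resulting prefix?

Eliminate → and ↔ using ¬ and ∨.
  \neg \neg (\exists b\, K(b)) \lor \neg (\exists f\, K(f))
Push ¬ through the quantifiers and connectives to reach negation normal form:
  (\exists b\, K(b)) \lor (\forall f\, \neg K(f))
Pull the quantifiers to the front (each side's bound variable is not free in the other side):
  \exists b\, \forall f\, (K(b) \lor \neg K(f))
The prefix is \exists b \forall f: 1 universal, 1 existential.

1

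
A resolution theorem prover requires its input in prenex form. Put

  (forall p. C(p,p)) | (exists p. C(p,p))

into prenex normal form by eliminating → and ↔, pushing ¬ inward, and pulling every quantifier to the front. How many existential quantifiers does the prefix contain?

1

Standardize variables apart so no two quantifiers bind the same name: p↦c.
  (forall p. C(p,p)) | (exists c. C(c,c))
Extract every quantifier outward, since the variables are now distinct and don't occur free across branches:
  forall p. exists c. (C(p,p) | C(c,c))
The prefix is forall p exists c: 1 universal, 1 existential.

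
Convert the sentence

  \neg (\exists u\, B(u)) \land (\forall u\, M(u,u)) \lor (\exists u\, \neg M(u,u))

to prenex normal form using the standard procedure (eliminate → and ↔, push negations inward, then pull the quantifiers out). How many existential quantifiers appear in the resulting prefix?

1

Move each ¬ inward, flipping quantifiers it crosses:
  (\forall u\, \neg B(u)) \land (\forall u\, M(u,u)) \lor (\exists u\, \neg M(u,u))
Give each quantifier a distinct variable: u↦c, u↦r.
  (\forall u\, \neg B(u)) \land (\forall c\, M(c,c)) \lor (\exists r\, \neg M(r,r))
Extract every quantifier outward, since the variables are now distinct and don't occur free across branches:
  \forall u\, \forall c\, \exists r\, (\neg B(u) \land M(c,c) \lor \neg M(r,r))
The prefix is \forall u \forall c \exists r: 2 universal, 1 existential.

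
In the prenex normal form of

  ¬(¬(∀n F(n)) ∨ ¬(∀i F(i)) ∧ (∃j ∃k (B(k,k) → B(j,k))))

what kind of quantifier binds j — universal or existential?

universal

First replace A → B with ¬A ∨ B.
  ¬(¬(∀n F(n)) ∨ ¬(∀i F(i)) ∧ (∃j ∃k (¬B(k,k) ∨ B(j,k))))
Drive negations inward (¬∀x A ≡ ∃x ¬A, ¬∃x A ≡ ∀x ¬A, De Morgan for ∧/∨):
  (∀n F(n)) ∧ ((∀i F(i)) ∨ (∀j ∀k (B(k,k) ∧ ¬B(j,k))))
All bound variables are already distinct, so no renaming is needed.
Finally move all quantifiers to the prefix:
  ∀n ∀i ∀j ∀k (F(n) ∧ (F(i) ∨ B(k,k) ∧ ¬B(j,k)))
The quantifier ∃j sits under an odd number of negations (counting the antecedent side of each →), so it flips to ∀j.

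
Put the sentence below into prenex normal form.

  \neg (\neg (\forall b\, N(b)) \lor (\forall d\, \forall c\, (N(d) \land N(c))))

\forall b\, \exists d\, \exists c\, (N(b) \land (\neg N(d) \lor \neg N(c)))

Move each ¬ inward, flipping quantifiers it crosses:
  (\forall b\, N(b)) \land (\exists d\, \exists c\, (\neg N(d) \lor \neg N(c)))
All bound variables are already distinct, so no renaming is needed.
Finally move all quantifiers to the prefix:
  \forall b\, \exists d\, \exists c\, (N(b) \land (\neg N(d) \lor \neg N(c)))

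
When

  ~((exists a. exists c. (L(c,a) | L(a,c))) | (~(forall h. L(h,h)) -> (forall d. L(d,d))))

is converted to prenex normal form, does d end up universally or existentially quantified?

existential

First replace A → B with ¬A ∨ B.
  ~((exists a. exists c. (L(c,a) | L(a,c))) | ~~(forall h. L(h,h)) | (forall d. L(d,d)))
Move each ¬ inward, flipping quantifiers it crosses:
  (forall a. forall c. (~L(c,a) & ~L(a,c))) & (exists h. ~L(h,h)) & (exists d. ~L(d,d))
All bound variables are already distinct, so no renaming is needed.
Pull the quantifiers to the front (each side's bound variable is not free in the other side):
  forall a. forall c. exists h. exists d. (~L(c,a) & ~L(a,c) & ~L(h,h) & ~L(d,d))
The quantifier forall d sits under an odd number of negations (counting the antecedent side of each →), so it flips to exists d.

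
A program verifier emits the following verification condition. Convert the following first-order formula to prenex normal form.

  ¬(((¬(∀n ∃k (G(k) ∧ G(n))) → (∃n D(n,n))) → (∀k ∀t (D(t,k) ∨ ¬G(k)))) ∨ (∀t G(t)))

Rewrite implications/biconditionals: A → B as ¬A ∨ B.
  ¬(¬(¬¬(∀n ∃k (G(k) ∧ G(n))) ∨ (∃n D(n,n))) ∨ (∀k ∀t (D(t,k) ∨ ¬G(k))) ∨ (∀t G(t)))
Push ¬ through the quantifiers and connectives to reach negation normal form:
  ((∀n ∃k (G(k) ∧ G(n))) ∨ (∃n D(n,n))) ∧ (∃k ∃t (¬D(t,k) ∧ G(k))) ∧ (∃t ¬G(t))
Give each quantifier a distinct variable: n↦u, k↦b, t↦s.
  ((∀n ∃k (G(k) ∧ G(n))) ∨ (∃u D(u,u))) ∧ (∃b ∃t (¬D(t,b) ∧ G(b))) ∧ (∃s ¬G(s))
Extract every quantifier outward, since the variables are now distinct and don't occur free across branches:
  ∀n ∃k ∃u ∃b ∃t ∃s ((G(k) ∧ G(n) ∨ D(u,u)) ∧ ¬D(t,b) ∧ G(b) ∧ ¬G(s))

∀n ∃k ∃u ∃b ∃t ∃s ((G(k) ∧ G(n) ∨ D(u,u)) ∧ ¬D(t,b) ∧ G(b) ∧ ¬G(s))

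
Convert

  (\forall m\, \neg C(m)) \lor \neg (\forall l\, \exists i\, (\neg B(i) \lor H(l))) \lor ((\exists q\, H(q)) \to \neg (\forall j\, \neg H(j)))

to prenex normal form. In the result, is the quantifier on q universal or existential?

universal

First replace A → B with ¬A ∨ B.
  (\forall m\, \neg C(m)) \lor \neg (\forall l\, \exists i\, (\neg B(i) \lor H(l))) \lor \neg (\exists q\, H(q)) \lor \neg (\forall j\, \neg H(j))
Push ¬ through the quantifiers and connectives to reach negation normal form:
  (\forall m\, \neg C(m)) \lor (\exists l\, \forall i\, (B(i) \land \neg H(l))) \lor (\forall q\, \neg H(q)) \lor (\exists j\, H(j))
All bound variables are already distinct, so no renaming is needed.
Extract every quantifier outward, since the variables are now distinct and don't occur free across branches:
  \forall m\, \exists l\, \forall i\, \forall q\, \exists j\, (\neg C(m) \lor B(i) \land \neg H(l) \lor \neg H(q) \lor H(j))
The quantifier \exists q sits under an odd number of negations (counting the antecedent side of each →), so it flips to \forall q.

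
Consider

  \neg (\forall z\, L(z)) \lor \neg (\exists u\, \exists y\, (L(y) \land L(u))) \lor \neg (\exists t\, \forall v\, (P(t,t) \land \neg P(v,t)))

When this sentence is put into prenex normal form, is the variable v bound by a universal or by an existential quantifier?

Drive negations inward (¬∀x A ≡ ∃x ¬A, ¬∃x A ≡ ∀x ¬A, De Morgan for ∧/∨):
  (\exists z\, \neg L(z)) \lor (\forall u\, \forall y\, (\neg L(y) \lor \neg L(u))) \lor (\forall t\, \exists v\, (\neg P(t,t) \lor P(v,t)))
All bound variables are already distinct, so no renaming is needed.
Finally move all quantifiers to the prefix:
  \exists z\, \forall u\, \forall y\, \forall t\, \exists v\, (\neg L(z) \lor \neg L(y) \lor \neg L(u) \lor \neg P(t,t) \lor P(v,t))
The quantifier \forall v sits under an odd number of negations, so it flips to \exists v.

existential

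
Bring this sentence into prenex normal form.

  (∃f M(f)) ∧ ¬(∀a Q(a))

Move each ¬ inward, flipping quantifiers it crosses:
  (∃f M(f)) ∧ (∃a ¬Q(a))
Pull the quantifiers to the front (each side's bound variable is not free in the other side):
  ∃f ∃a (M(f) ∧ ¬Q(a))

∃f ∃a (M(f) ∧ ¬Q(a))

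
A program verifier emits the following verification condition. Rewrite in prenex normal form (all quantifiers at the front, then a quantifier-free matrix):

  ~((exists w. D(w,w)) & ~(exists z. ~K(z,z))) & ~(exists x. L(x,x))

Move each ¬ inward, flipping quantifiers it crosses:
  ((forall w. ~D(w,w)) | (exists z. ~K(z,z))) & (forall x. ~L(x,x))
All bound variables are already distinct, so no renaming is needed.
Extract every quantifier outward, since the variables are now distinct and don't occur free across branches:
  forall w. exists z. forall x. ((~D(w,w) | ~K(z,z)) & ~L(x,x))

forall w. exists z. forall x. ((~D(w,w) | ~K(z,z)) & ~L(x,x))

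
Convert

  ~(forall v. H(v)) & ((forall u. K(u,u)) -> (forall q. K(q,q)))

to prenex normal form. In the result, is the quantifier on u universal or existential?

existential

First replace A → B with ¬A ∨ B.
  ~(forall v. H(v)) & (~(forall u. K(u,u)) | (forall q. K(q,q)))
Move each ¬ inward, flipping quantifiers it crosses:
  (exists v. ~H(v)) & ((exists u. ~K(u,u)) | (forall q. K(q,q)))
All bound variables are already distinct, so no renaming is needed.
Pull the quantifiers to the front (each side's bound variable is not free in the other side):
  exists v. exists u. forall q. (~H(v) & (~K(u,u) | K(q,q)))
The quantifier forall u sits under an odd number of negations (counting the antecedent side of each →), so it flips to exists u.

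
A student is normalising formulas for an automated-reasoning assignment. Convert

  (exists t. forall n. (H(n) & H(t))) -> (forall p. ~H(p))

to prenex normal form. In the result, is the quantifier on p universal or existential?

universal

First replace A → B with ¬A ∨ B.
  ~(exists t. forall n. (H(n) & H(t))) | (forall p. ~H(p))
Drive negations inward (¬∀x A ≡ ∃x ¬A, ¬∃x A ≡ ∀x ¬A, De Morgan for ∧/∨):
  (forall t. exists n. (~H(n) | ~H(t))) | (forall p. ~H(p))
Finally move all quantifiers to the prefix:
  forall t. exists n. forall p. (~H(n) | ~H(t) | ~H(p))
The quantifier forall p sits under an even number of negations (counting the antecedent side of each →), so it remains universal.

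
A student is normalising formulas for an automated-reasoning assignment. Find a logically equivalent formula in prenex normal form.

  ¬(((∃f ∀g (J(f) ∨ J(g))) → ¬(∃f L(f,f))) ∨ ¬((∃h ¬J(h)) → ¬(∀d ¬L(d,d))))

∃f ∀g ∃v1 ∀h ∃d ((J(f) ∨ J(g)) ∧ L(v1,v1) ∧ (J(h) ∨ L(d,d)))

Rewrite implications/biconditionals: A → B as ¬A ∨ B.
  ¬(¬(∃f ∀g (J(f) ∨ J(g))) ∨ ¬(∃f L(f,f)) ∨ ¬(¬(∃h ¬J(h)) ∨ ¬(∀d ¬L(d,d))))
Push ¬ through the quantifiers and connectives to reach negation normal form:
  (∃f ∀g (J(f) ∨ J(g))) ∧ (∃f L(f,f)) ∧ ((∀h J(h)) ∨ (∃d L(d,d)))
Give each quantifier a distinct variable: f↦v1.
  (∃f ∀g (J(f) ∨ J(g))) ∧ (∃v1 L(v1,v1)) ∧ ((∀h J(h)) ∨ (∃d L(d,d)))
Pull the quantifiers to the front (each side's bound variable is not free in the other side):
  ∃f ∀g ∃v1 ∀h ∃d ((J(f) ∨ J(g)) ∧ L(v1,v1) ∧ (J(h) ∨ L(d,d)))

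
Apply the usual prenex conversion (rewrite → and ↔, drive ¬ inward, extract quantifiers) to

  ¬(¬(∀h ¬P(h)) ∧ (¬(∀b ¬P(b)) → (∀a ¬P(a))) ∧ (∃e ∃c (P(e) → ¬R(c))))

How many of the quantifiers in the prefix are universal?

3

Eliminate → and ↔ using ¬ and ∨.
  ¬(¬(∀h ¬P(h)) ∧ (¬¬(∀b ¬P(b)) ∨ (∀a ¬P(a))) ∧ (∃e ∃c (¬P(e) ∨ ¬R(c))))
Move each ¬ inward, flipping quantifiers it crosses:
  (∀h ¬P(h)) ∨ (∃b P(b)) ∧ (∃a P(a)) ∨ (∀e ∀c (P(e) ∧ R(c)))
All bound variables are already distinct, so no renaming is needed.
Pull the quantifiers to the front (each side's bound variable is not free in the other side):
  ∀h ∃b ∃a ∀e ∀c (¬P(h) ∨ P(b) ∧ P(a) ∨ P(e) ∧ R(c))
The prefix is ∀h ∃b ∃a ∀e ∀c: 3 universal, 2 existential.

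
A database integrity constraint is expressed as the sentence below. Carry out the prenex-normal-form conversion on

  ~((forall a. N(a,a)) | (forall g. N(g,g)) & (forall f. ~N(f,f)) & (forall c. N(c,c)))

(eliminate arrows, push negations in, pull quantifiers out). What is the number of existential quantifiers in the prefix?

4

Drive negations inward (¬∀x A ≡ ∃x ¬A, ¬∃x A ≡ ∀x ¬A, De Morgan for ∧/∨):
  (exists a. ~N(a,a)) & ((exists g. ~N(g,g)) | (exists f. N(f,f)) | (exists c. ~N(c,c)))
All bound variables are already distinct, so no renaming is needed.
Extract every quantifier outward, since the variables are now distinct and don't occur free across branches:
  exists a. exists g. exists f. exists c. (~N(a,a) & (~N(g,g) | N(f,f) | ~N(c,c)))
The prefix is exists a exists g exists f exists c: 0 universal, 4 existential.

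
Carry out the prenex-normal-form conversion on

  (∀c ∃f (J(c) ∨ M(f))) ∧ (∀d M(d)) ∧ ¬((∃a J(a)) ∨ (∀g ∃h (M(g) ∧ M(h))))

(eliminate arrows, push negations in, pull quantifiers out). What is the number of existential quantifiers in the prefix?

2

Move each ¬ inward, flipping quantifiers it crosses:
  (∀c ∃f (J(c) ∨ M(f))) ∧ (∀d M(d)) ∧ (∀a ¬J(a)) ∧ (∃g ∀h (¬M(g) ∨ ¬M(h)))
All bound variables are already distinct, so no renaming is needed.
Finally move all quantifiers to the prefix:
  ∀c ∃f ∀d ∀a ∃g ∀h ((J(c) ∨ M(f)) ∧ M(d) ∧ ¬J(a) ∧ (¬M(g) ∨ ¬M(h)))
The prefix is ∀c ∃f ∀d ∀a ∃g ∀h: 4 universal, 2 existential.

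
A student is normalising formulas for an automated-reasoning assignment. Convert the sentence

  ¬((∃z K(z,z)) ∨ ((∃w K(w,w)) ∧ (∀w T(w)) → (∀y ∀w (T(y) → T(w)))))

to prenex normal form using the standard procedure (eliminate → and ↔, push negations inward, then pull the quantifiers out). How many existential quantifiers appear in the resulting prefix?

Rewrite implications/biconditionals: A → B as ¬A ∨ B.
  ¬((∃z K(z,z)) ∨ ¬((∃w K(w,w)) ∧ (∀w T(w))) ∨ (∀y ∀w (¬T(y) ∨ T(w))))
Push ¬ through the quantifiers and connectives to reach negation normal form:
  (∀z ¬K(z,z)) ∧ (∃w K(w,w)) ∧ (∀w T(w)) ∧ (∃y ∃w (T(y) ∧ ¬T(w)))
Give each quantifier a distinct variable: w↦z1, w↦x1.
  (∀z ¬K(z,z)) ∧ (∃w K(w,w)) ∧ (∀z1 T(z1)) ∧ (∃y ∃x1 (T(y) ∧ ¬T(x1)))
Extract every quantifier outward, since the variables are now distinct and don't occur free across branches:
  ∀z ∃w ∀z1 ∃y ∃x1 (¬K(z,z) ∧ K(w,w) ∧ T(z1) ∧ T(y) ∧ ¬T(x1))
The prefix is ∀z ∃w ∀z1 ∃y ∃x1: 2 universal, 3 existential.

3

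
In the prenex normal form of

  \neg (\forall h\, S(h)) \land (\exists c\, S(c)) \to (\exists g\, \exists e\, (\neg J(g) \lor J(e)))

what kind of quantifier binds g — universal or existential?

First replace A → B with ¬A ∨ B.
  \neg (\neg (\forall h\, S(h)) \land (\exists c\, S(c))) \lor (\exists g\, \exists e\, (\neg J(g) \lor J(e)))
Push ¬ through the quantifiers and connectives to reach negation normal form:
  (\forall h\, S(h)) \lor (\forall c\, \neg S(c)) \lor (\exists g\, \exists e\, (\neg J(g) \lor J(e)))
All bound variables are already distinct, so no renaming is needed.
Extract every quantifier outward, since the variables are now distinct and don't occur free across branches:
  \forall h\, \forall c\, \exists g\, \exists e\, (S(h) \lor \neg S(c) \lor \neg J(g) \lor J(e))
The quantifier \exists g sits under an even number of negations (counting the antecedent side of each →), so it remains existential.

existential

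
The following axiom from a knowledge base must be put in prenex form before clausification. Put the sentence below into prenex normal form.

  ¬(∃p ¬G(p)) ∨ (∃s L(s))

∀p ∃s (G(p) ∨ L(s))

Drive negations inward (¬∀x A ≡ ∃x ¬A, ¬∃x A ≡ ∀x ¬A, De Morgan for ∧/∨):
  (∀p G(p)) ∨ (∃s L(s))
Pull the quantifiers to the front (each side's bound variable is not free in the other side):
  ∀p ∃s (G(p) ∨ L(s))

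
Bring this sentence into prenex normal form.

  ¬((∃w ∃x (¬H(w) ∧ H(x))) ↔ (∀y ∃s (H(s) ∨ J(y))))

Rewrite implications/biconditionals: A → B as ¬A ∨ B; A ↔ B as (¬A ∨ B) ∧ (¬B ∨ A).
  ¬((¬(∃w ∃x (¬H(w) ∧ H(x))) ∨ (∀y ∃s (H(s) ∨ J(y)))) ∧ (¬(∀y ∃s (H(s) ∨ J(y))) ∨ (∃w ∃x (¬H(w) ∧ H(x)))))
Move each ¬ inward, flipping quantifiers it crosses:
  (∃w ∃x (¬H(w) ∧ H(x))) ∧ (∃y ∀s (¬H(s) ∧ ¬J(y))) ∨ (∀y ∃s (H(s) ∨ J(y))) ∧ (∀w ∀x (H(w) ∨ ¬H(x)))
Give each quantifier a distinct variable: y↦y1, s↦w1, w↦a, x↦x1.
  (∃w ∃x (¬H(w) ∧ H(x))) ∧ (∃y ∀s (¬H(s) ∧ ¬J(y))) ∨ (∀y1 ∃w1 (H(w1) ∨ J(y1))) ∧ (∀a ∀x1 (H(a) ∨ ¬H(x1)))
Extract every quantifier outward, since the variables are now distinct and don't occur free across branches:
  ∃w ∃x ∃y ∀s ∀y1 ∃w1 ∀a ∀x1 (¬H(w) ∧ H(x) ∧ ¬H(s) ∧ ¬J(y) ∨ (H(w1) ∨ J(y1)) ∧ (H(a) ∨ ¬H(x1)))

∃w ∃x ∃y ∀s ∀y1 ∃w1 ∀a ∀x1 (¬H(w) ∧ H(x) ∧ ¬H(s) ∧ ¬J(y) ∨ (H(w1) ∨ J(y1)) ∧ (H(a) ∨ ¬H(x1)))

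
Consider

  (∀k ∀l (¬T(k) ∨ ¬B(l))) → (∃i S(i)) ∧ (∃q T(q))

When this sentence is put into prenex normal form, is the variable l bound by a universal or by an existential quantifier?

existential

First replace A → B with ¬A ∨ B.
  ¬(∀k ∀l (¬T(k) ∨ ¬B(l))) ∨ (∃i S(i)) ∧ (∃q T(q))
Drive negations inward (¬∀x A ≡ ∃x ¬A, ¬∃x A ≡ ∀x ¬A, De Morgan for ∧/∨):
  (∃k ∃l (T(k) ∧ B(l))) ∨ (∃i S(i)) ∧ (∃q T(q))
All bound variables are already distinct, so no renaming is needed.
Finally move all quantifiers to the prefix:
  ∃k ∃l ∃i ∃q (T(k) ∧ B(l) ∨ S(i) ∧ T(q))
The quantifier ∀l sits under an odd number of negations (counting the antecedent side of each →), so it flips to ∃l.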